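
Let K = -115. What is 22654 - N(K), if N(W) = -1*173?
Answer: 22827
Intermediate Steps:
N(W) = -173
22654 - N(K) = 22654 - 1*(-173) = 22654 + 173 = 22827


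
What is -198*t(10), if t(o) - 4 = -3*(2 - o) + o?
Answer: -7524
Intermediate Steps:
t(o) = -2 + 4*o (t(o) = 4 + (-3*(2 - o) + o) = 4 + ((-6 + 3*o) + o) = 4 + (-6 + 4*o) = -2 + 4*o)
-198*t(10) = -198*(-2 + 4*10) = -198*(-2 + 40) = -198*38 = -7524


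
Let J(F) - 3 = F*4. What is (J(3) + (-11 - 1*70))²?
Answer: 4356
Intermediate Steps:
J(F) = 3 + 4*F (J(F) = 3 + F*4 = 3 + 4*F)
(J(3) + (-11 - 1*70))² = ((3 + 4*3) + (-11 - 1*70))² = ((3 + 12) + (-11 - 70))² = (15 - 81)² = (-66)² = 4356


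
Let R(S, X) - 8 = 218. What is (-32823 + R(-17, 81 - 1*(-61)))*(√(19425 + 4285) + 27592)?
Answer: -899416424 - 32597*√23710 ≈ -9.0444e+8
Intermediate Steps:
R(S, X) = 226 (R(S, X) = 8 + 218 = 226)
(-32823 + R(-17, 81 - 1*(-61)))*(√(19425 + 4285) + 27592) = (-32823 + 226)*(√(19425 + 4285) + 27592) = -32597*(√23710 + 27592) = -32597*(27592 + √23710) = -899416424 - 32597*√23710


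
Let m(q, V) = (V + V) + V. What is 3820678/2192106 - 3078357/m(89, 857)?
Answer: -1123043647784/939317421 ≈ -1195.6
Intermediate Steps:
m(q, V) = 3*V (m(q, V) = 2*V + V = 3*V)
3820678/2192106 - 3078357/m(89, 857) = 3820678/2192106 - 3078357/(3*857) = 3820678*(1/2192106) - 3078357/2571 = 1910339/1096053 - 3078357*1/2571 = 1910339/1096053 - 1026119/857 = -1123043647784/939317421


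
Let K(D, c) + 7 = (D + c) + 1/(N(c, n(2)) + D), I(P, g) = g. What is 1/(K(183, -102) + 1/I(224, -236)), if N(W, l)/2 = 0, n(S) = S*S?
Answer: 43188/3195965 ≈ 0.013513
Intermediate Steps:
n(S) = S**2
N(W, l) = 0 (N(W, l) = 2*0 = 0)
K(D, c) = -7 + D + c + 1/D (K(D, c) = -7 + ((D + c) + 1/(0 + D)) = -7 + ((D + c) + 1/D) = -7 + (D + c + 1/D) = -7 + D + c + 1/D)
1/(K(183, -102) + 1/I(224, -236)) = 1/((-7 + 183 - 102 + 1/183) + 1/(-236)) = 1/((-7 + 183 - 102 + 1/183) - 1/236) = 1/(13543/183 - 1/236) = 1/(3195965/43188) = 43188/3195965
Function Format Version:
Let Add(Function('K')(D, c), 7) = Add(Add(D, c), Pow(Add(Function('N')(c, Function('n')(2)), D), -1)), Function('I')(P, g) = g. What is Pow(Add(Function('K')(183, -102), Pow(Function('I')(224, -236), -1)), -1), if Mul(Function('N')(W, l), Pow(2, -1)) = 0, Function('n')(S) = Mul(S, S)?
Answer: Rational(43188, 3195965) ≈ 0.013513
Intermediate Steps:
Function('n')(S) = Pow(S, 2)
Function('N')(W, l) = 0 (Function('N')(W, l) = Mul(2, 0) = 0)
Function('K')(D, c) = Add(-7, D, c, Pow(D, -1)) (Function('K')(D, c) = Add(-7, Add(Add(D, c), Pow(Add(0, D), -1))) = Add(-7, Add(Add(D, c), Pow(D, -1))) = Add(-7, Add(D, c, Pow(D, -1))) = Add(-7, D, c, Pow(D, -1)))
Pow(Add(Function('K')(183, -102), Pow(Function('I')(224, -236), -1)), -1) = Pow(Add(Add(-7, 183, -102, Pow(183, -1)), Pow(-236, -1)), -1) = Pow(Add(Add(-7, 183, -102, Rational(1, 183)), Rational(-1, 236)), -1) = Pow(Add(Rational(13543, 183), Rational(-1, 236)), -1) = Pow(Rational(3195965, 43188), -1) = Rational(43188, 3195965)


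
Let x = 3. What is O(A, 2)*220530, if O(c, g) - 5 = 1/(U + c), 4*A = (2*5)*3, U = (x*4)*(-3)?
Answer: 20803330/19 ≈ 1.0949e+6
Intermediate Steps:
U = -36 (U = (3*4)*(-3) = 12*(-3) = -36)
A = 15/2 (A = ((2*5)*3)/4 = (10*3)/4 = (¼)*30 = 15/2 ≈ 7.5000)
O(c, g) = 5 + 1/(-36 + c)
O(A, 2)*220530 = ((-179 + 5*(15/2))/(-36 + 15/2))*220530 = ((-179 + 75/2)/(-57/2))*220530 = -2/57*(-283/2)*220530 = (283/57)*220530 = 20803330/19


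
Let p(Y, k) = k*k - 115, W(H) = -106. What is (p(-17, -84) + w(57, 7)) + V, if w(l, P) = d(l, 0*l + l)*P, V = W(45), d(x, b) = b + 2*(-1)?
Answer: 7220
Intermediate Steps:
p(Y, k) = -115 + k² (p(Y, k) = k² - 115 = -115 + k²)
d(x, b) = -2 + b (d(x, b) = b - 2 = -2 + b)
V = -106
w(l, P) = P*(-2 + l) (w(l, P) = (-2 + (0*l + l))*P = (-2 + (0 + l))*P = (-2 + l)*P = P*(-2 + l))
(p(-17, -84) + w(57, 7)) + V = ((-115 + (-84)²) + 7*(-2 + 57)) - 106 = ((-115 + 7056) + 7*55) - 106 = (6941 + 385) - 106 = 7326 - 106 = 7220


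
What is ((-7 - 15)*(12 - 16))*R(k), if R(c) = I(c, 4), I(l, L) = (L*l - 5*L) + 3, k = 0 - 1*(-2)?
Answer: -792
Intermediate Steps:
k = 2 (k = 0 + 2 = 2)
I(l, L) = 3 - 5*L + L*l (I(l, L) = (-5*L + L*l) + 3 = 3 - 5*L + L*l)
R(c) = -17 + 4*c (R(c) = 3 - 5*4 + 4*c = 3 - 20 + 4*c = -17 + 4*c)
((-7 - 15)*(12 - 16))*R(k) = ((-7 - 15)*(12 - 16))*(-17 + 4*2) = (-22*(-4))*(-17 + 8) = 88*(-9) = -792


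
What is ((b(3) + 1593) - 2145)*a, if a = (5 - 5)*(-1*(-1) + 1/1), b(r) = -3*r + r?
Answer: 0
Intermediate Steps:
b(r) = -2*r
a = 0 (a = 0*(1 + 1) = 0*2 = 0)
((b(3) + 1593) - 2145)*a = ((-2*3 + 1593) - 2145)*0 = ((-6 + 1593) - 2145)*0 = (1587 - 2145)*0 = -558*0 = 0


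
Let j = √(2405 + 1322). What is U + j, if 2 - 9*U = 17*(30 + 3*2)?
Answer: -610/9 + √3727 ≈ -6.7286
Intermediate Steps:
U = -610/9 (U = 2/9 - 17*(30 + 3*2)/9 = 2/9 - 17*(30 + 6)/9 = 2/9 - 17*36/9 = 2/9 - ⅑*612 = 2/9 - 68 = -610/9 ≈ -67.778)
j = √3727 ≈ 61.049
U + j = -610/9 + √3727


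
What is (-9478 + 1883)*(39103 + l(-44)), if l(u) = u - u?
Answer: -296987285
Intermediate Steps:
l(u) = 0
(-9478 + 1883)*(39103 + l(-44)) = (-9478 + 1883)*(39103 + 0) = -7595*39103 = -296987285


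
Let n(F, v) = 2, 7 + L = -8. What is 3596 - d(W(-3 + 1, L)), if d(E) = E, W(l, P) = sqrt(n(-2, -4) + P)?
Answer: 3596 - I*sqrt(13) ≈ 3596.0 - 3.6056*I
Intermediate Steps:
L = -15 (L = -7 - 8 = -15)
W(l, P) = sqrt(2 + P)
3596 - d(W(-3 + 1, L)) = 3596 - sqrt(2 - 15) = 3596 - sqrt(-13) = 3596 - I*sqrt(13)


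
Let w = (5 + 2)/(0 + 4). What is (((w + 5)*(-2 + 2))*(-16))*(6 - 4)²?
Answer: 0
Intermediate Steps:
w = 7/4 ≈ 1.7500
(((w + 5)*(-2 + 2))*(-16))*(6 - 4)² = (((7/4 + 5)*(-2 + 2))*(-16))*(6 - 4)² = (((27/4)*0)*(-16))*2² = (0*(-16))*4 = 0*4 = 0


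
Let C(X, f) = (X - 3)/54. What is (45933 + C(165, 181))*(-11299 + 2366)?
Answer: -410346288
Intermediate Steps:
C(X, f) = -1/18 + X/54 (C(X, f) = (-3 + X)*(1/54) = -1/18 + X/54)
(45933 + C(165, 181))*(-11299 + 2366) = (45933 + (-1/18 + (1/54)*165))*(-11299 + 2366) = (45933 + (-1/18 + 55/18))*(-8933) = (45933 + 3)*(-8933) = 45936*(-8933) = -410346288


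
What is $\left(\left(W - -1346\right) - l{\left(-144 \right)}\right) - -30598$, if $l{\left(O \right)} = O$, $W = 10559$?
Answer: $42647$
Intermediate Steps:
$\left(\left(W - -1346\right) - l{\left(-144 \right)}\right) - -30598 = \left(\left(10559 - -1346\right) - -144\right) - -30598 = \left(\left(10559 + 1346\right) + 144\right) + 30598 = \left(11905 + 144\right) + 30598 = 12049 + 30598 = 42647$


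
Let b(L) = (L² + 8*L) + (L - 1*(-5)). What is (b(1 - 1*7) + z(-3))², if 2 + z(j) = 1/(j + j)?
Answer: 8281/36 ≈ 230.03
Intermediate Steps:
b(L) = 5 + L² + 9*L (b(L) = (L² + 8*L) + (L + 5) = (L² + 8*L) + (5 + L) = 5 + L² + 9*L)
z(j) = -2 + 1/(2*j) (z(j) = -2 + 1/(j + j) = -2 + 1/(2*j))
(b(1 - 1*7) + z(-3))² = ((5 + (1 - 1*7)² + 9*(1 - 1*7)) + (-2 + (½)/(-3)))² = ((5 + (1 - 7)² + 9*(1 - 7)) + (-2 + (½)*(-⅓)))² = ((5 + (-6)² + 9*(-6)) + (-2 - ⅙))² = ((5 + 36 - 54) - 13/6)² = (-13 - 13/6)² = (-91/6)² = 8281/36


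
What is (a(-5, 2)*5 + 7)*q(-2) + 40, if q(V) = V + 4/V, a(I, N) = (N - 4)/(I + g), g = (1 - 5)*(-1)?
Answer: -28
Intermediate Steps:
g = 4 (g = -4*(-1) = 4)
a(I, N) = (-4 + N)/(4 + I) (a(I, N) = (N - 4)/(I + 4) = (-4 + N)/(4 + I))
(a(-5, 2)*5 + 7)*q(-2) + 40 = (((-4 + 2)/(4 - 5))*5 + 7)*(-2 + 4/(-2)) + 40 = ((-2/(-1))*5 + 7)*(-2 + 4*(-½)) + 40 = (-1*(-2)*5 + 7)*(-2 - 2) + 40 = (2*5 + 7)*(-4) + 40 = (10 + 7)*(-4) + 40 = 17*(-4) + 40 = -68 + 40 = -28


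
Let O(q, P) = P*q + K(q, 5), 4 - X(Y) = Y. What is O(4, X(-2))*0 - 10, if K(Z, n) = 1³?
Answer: -10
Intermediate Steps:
K(Z, n) = 1
X(Y) = 4 - Y
O(q, P) = 1 + P*q (O(q, P) = P*q + 1 = 1 + P*q)
O(4, X(-2))*0 - 10 = (1 + (4 - 1*(-2))*4)*0 - 10 = (1 + (4 + 2)*4)*0 - 10 = (1 + 6*4)*0 - 10 = (1 + 24)*0 - 10 = 25*0 - 10 = 0 - 10 = -10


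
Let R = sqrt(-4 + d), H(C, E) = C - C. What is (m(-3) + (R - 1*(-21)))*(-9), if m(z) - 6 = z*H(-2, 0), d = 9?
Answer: -243 - 9*sqrt(5) ≈ -263.12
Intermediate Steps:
H(C, E) = 0
R = sqrt(5) (R = sqrt(-4 + 9) = sqrt(5) ≈ 2.2361)
m(z) = 6 (m(z) = 6 + z*0 = 6 + 0 = 6)
(m(-3) + (R - 1*(-21)))*(-9) = (6 + (sqrt(5) - 1*(-21)))*(-9) = (6 + (sqrt(5) + 21))*(-9) = (6 + (21 + sqrt(5)))*(-9) = (27 + sqrt(5))*(-9) = -243 - 9*sqrt(5)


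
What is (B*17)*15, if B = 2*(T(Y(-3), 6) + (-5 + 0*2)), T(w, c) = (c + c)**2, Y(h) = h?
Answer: 70890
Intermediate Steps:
T(w, c) = 4*c**2 (T(w, c) = (2*c)**2 = 4*c**2)
B = 278 (B = 2*(4*6**2 + (-5 + 0*2)) = 2*(4*36 + (-5 + 0)) = 2*(144 - 5) = 2*139 = 278)
(B*17)*15 = (278*17)*15 = 4726*15 = 70890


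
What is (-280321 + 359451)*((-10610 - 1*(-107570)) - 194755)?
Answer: -7738518350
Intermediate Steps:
(-280321 + 359451)*((-10610 - 1*(-107570)) - 194755) = 79130*((-10610 + 107570) - 194755) = 79130*(96960 - 194755) = 79130*(-97795) = -7738518350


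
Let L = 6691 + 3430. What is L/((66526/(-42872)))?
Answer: -7481164/1147 ≈ -6522.4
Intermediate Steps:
L = 10121
L/((66526/(-42872))) = 10121/((66526/(-42872))) = 10121/((66526*(-1/42872))) = 10121/(-33263/21436) = 10121*(-21436/33263) = -7481164/1147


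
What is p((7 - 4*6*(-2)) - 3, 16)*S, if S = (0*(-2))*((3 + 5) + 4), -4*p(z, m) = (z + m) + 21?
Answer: 0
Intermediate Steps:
p(z, m) = -21/4 - m/4 - z/4 (p(z, m) = -((z + m) + 21)/4 = -((m + z) + 21)/4 = -(21 + m + z)/4 = -21/4 - m/4 - z/4)
S = 0 (S = 0*(8 + 4) = 0*12 = 0)
p((7 - 4*6*(-2)) - 3, 16)*S = (-21/4 - ¼*16 - ((7 - 4*6*(-2)) - 3)/4)*0 = (-21/4 - 4 - ((7 - 24*(-2)) - 3)/4)*0 = (-21/4 - 4 - ((7 + 48) - 3)/4)*0 = (-21/4 - 4 - (55 - 3)/4)*0 = (-21/4 - 4 - ¼*52)*0 = (-21/4 - 4 - 13)*0 = -89/4*0 = 0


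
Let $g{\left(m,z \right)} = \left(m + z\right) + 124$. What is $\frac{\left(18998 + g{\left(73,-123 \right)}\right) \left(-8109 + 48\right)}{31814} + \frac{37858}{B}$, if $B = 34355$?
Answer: $- \frac{2640256198874}{546484985} \approx -4831.3$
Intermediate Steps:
$g{\left(m,z \right)} = 124 + m + z$
$\frac{\left(18998 + g{\left(73,-123 \right)}\right) \left(-8109 + 48\right)}{31814} + \frac{37858}{B} = \frac{\left(18998 + \left(124 + 73 - 123\right)\right) \left(-8109 + 48\right)}{31814} + \frac{37858}{34355} = \left(18998 + 74\right) \left(-8061\right) \frac{1}{31814} + 37858 \cdot \frac{1}{34355} = 19072 \left(-8061\right) \frac{1}{31814} + \frac{37858}{34355} = \left(-153739392\right) \frac{1}{31814} + \frac{37858}{34355} = - \frac{76869696}{15907} + \frac{37858}{34355} = - \frac{2640256198874}{546484985}$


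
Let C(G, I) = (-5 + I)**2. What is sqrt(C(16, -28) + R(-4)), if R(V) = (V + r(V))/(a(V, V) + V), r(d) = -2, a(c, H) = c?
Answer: sqrt(4359)/2 ≈ 33.011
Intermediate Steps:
R(V) = (-2 + V)/(2*V) (R(V) = (V - 2)/(V + V) = (-2 + V)/((2*V)) = (-2 + V)*(1/(2*V)) = (-2 + V)/(2*V))
sqrt(C(16, -28) + R(-4)) = sqrt((-5 - 28)**2 + (1/2)*(-2 - 4)/(-4)) = sqrt((-33)**2 + (1/2)*(-1/4)*(-6)) = sqrt(1089 + 3/4) = sqrt(4359/4) = sqrt(4359)/2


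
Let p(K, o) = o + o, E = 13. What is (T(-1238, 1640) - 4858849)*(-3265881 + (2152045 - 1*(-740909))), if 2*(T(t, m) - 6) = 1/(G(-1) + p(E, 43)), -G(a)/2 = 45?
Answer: 14495950320615/8 ≈ 1.8120e+12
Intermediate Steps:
G(a) = -90 (G(a) = -2*45 = -90)
p(K, o) = 2*o
T(t, m) = 47/8 (T(t, m) = 6 + 1/(2*(-90 + 2*43)) = 6 + 1/(2*(-90 + 86)) = 6 + (1/2)/(-4) = 6 + (1/2)*(-1/4) = 6 - 1/8 = 47/8)
(T(-1238, 1640) - 4858849)*(-3265881 + (2152045 - 1*(-740909))) = (47/8 - 4858849)*(-3265881 + (2152045 - 1*(-740909))) = -38870745*(-3265881 + (2152045 + 740909))/8 = -38870745*(-3265881 + 2892954)/8 = -38870745/8*(-372927) = 14495950320615/8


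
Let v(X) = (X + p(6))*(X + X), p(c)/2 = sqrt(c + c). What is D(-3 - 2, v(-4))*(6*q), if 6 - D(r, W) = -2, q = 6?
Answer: 288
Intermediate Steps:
p(c) = 2*sqrt(2)*sqrt(c) (p(c) = 2*sqrt(c + c) = 2*sqrt(2*c) = 2*(sqrt(2)*sqrt(c)) = 2*sqrt(2)*sqrt(c))
v(X) = 2*X*(X + 4*sqrt(3)) (v(X) = (X + 2*sqrt(2)*sqrt(6))*(X + X) = (X + 4*sqrt(3))*(2*X) = 2*X*(X + 4*sqrt(3)))
D(r, W) = 8 (D(r, W) = 6 - 1*(-2) = 6 + 2 = 8)
D(-3 - 2, v(-4))*(6*q) = 8*(6*6) = 8*36 = 288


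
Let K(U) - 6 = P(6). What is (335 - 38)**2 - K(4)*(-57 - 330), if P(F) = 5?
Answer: 92466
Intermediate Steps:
K(U) = 11 (K(U) = 6 + 5 = 11)
(335 - 38)**2 - K(4)*(-57 - 330) = (335 - 38)**2 - 11*(-57 - 330) = 297**2 - 11*(-387) = 88209 - 1*(-4257) = 88209 + 4257 = 92466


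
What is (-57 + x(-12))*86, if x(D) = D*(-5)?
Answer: 258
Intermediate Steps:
x(D) = -5*D
(-57 + x(-12))*86 = (-57 - 5*(-12))*86 = (-57 + 60)*86 = 3*86 = 258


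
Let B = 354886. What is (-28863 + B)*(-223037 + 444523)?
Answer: 72209530178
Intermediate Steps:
(-28863 + B)*(-223037 + 444523) = (-28863 + 354886)*(-223037 + 444523) = 326023*221486 = 72209530178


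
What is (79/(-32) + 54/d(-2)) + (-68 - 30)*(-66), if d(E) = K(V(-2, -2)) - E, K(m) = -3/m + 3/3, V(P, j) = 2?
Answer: 208049/32 ≈ 6501.5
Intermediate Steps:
K(m) = 1 - 3/m (K(m) = -3/m + 3*(⅓) = -3/m + 1 = 1 - 3/m)
d(E) = -½ - E (d(E) = (-3 + 2)/2 - E = (½)*(-1) - E = -½ - E)
(79/(-32) + 54/d(-2)) + (-68 - 30)*(-66) = (79/(-32) + 54/(-½ - 1*(-2))) + (-68 - 30)*(-66) = (79*(-1/32) + 54/(-½ + 2)) - 98*(-66) = (-79/32 + 54/(3/2)) + 6468 = (-79/32 + 54*(⅔)) + 6468 = (-79/32 + 36) + 6468 = 1073/32 + 6468 = 208049/32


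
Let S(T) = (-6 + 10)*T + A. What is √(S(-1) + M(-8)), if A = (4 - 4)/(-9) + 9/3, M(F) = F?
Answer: 3*I ≈ 3.0*I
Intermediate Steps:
A = 3 (A = 0*(-⅑) + 9*(⅓) = 0 + 3 = 3)
S(T) = 3 + 4*T (S(T) = (-6 + 10)*T + 3 = 4*T + 3 = 3 + 4*T)
√(S(-1) + M(-8)) = √((3 + 4*(-1)) - 8) = √((3 - 4) - 8) = √(-1 - 8) = √(-9) = 3*I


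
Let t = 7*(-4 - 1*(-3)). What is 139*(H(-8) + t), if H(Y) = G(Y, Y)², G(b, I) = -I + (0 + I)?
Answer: -973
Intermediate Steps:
G(b, I) = 0 (G(b, I) = -I + I = 0)
H(Y) = 0 (H(Y) = 0² = 0)
t = -7 (t = 7*(-4 + 3) = 7*(-1) = -7)
139*(H(-8) + t) = 139*(0 - 7) = 139*(-7) = -973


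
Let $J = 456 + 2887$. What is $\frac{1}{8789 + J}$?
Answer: $\frac{1}{12132} \approx 8.2427 \cdot 10^{-5}$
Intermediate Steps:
$J = 3343$
$\frac{1}{8789 + J} = \frac{1}{8789 + 3343} = \frac{1}{12132}$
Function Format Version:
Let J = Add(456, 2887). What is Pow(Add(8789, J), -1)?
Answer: Rational(1, 12132) ≈ 8.2427e-5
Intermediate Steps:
J = 3343
Pow(Add(8789, J), -1) = Pow(Add(8789, 3343), -1) = Pow(12132, -1) = Rational(1, 12132)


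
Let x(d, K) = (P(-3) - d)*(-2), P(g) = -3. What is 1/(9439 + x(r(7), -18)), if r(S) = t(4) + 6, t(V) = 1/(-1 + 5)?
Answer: 2/18915 ≈ 0.00010574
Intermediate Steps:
t(V) = ¼ (t(V) = 1/4 = ¼)
r(S) = 25/4 (r(S) = ¼ + 6 = 25/4)
x(d, K) = 6 + 2*d (x(d, K) = (-3 - d)*(-2) = 6 + 2*d)
1/(9439 + x(r(7), -18)) = 1/(9439 + (6 + 2*(25/4))) = 1/(9439 + (6 + 25/2)) = 1/(9439 + 37/2) = 1/(18915/2) = 2/18915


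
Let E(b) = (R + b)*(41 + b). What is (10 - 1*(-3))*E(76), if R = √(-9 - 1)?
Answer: 115596 + 1521*I*√10 ≈ 1.156e+5 + 4809.8*I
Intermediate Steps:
R = I*√10 (R = √(-10) = I*√10 ≈ 3.1623*I)
E(b) = (41 + b)*(b + I*√10) (E(b) = (I*√10 + b)*(41 + b) = (b + I*√10)*(41 + b) = (41 + b)*(b + I*√10))
(10 - 1*(-3))*E(76) = (10 - 1*(-3))*(76² + 41*76 + 41*I*√10 + I*76*√10) = (10 + 3)*(5776 + 3116 + 41*I*√10 + 76*I*√10) = 13*(8892 + 117*I*√10) = 115596 + 1521*I*√10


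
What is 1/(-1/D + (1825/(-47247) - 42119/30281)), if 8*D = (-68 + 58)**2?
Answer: -35767160175/53992853264 ≈ -0.66244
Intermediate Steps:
D = 25/2 (D = (-68 + 58)**2/8 = (1/8)*(-10)**2 = (1/8)*100 = 25/2 ≈ 12.500)
1/(-1/D + (1825/(-47247) - 42119/30281)) = 1/(-1/25/2 + (1825/(-47247) - 42119/30281)) = 1/(-1*2/25 + (1825*(-1/47247) - 42119*1/30281)) = 1/(-2/25 + (-1825/47247 - 42119/30281)) = 1/(-2/25 - 2045259218/1430686407) = 1/(-53992853264/35767160175) = -35767160175/53992853264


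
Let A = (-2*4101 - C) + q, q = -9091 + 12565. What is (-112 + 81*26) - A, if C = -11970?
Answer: -5248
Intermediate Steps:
q = 3474
A = 7242 (A = (-2*4101 - 1*(-11970)) + 3474 = (-8202 + 11970) + 3474 = 3768 + 3474 = 7242)
(-112 + 81*26) - A = (-112 + 81*26) - 1*7242 = (-112 + 2106) - 7242 = 1994 - 7242 = -5248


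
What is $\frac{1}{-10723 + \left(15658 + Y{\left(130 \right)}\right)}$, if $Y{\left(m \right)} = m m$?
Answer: $\frac{1}{21835} \approx 4.5798 \cdot 10^{-5}$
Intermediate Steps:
$Y{\left(m \right)} = m^{2}$
$\frac{1}{-10723 + \left(15658 + Y{\left(130 \right)}\right)} = \frac{1}{-10723 + \left(15658 + 130^{2}\right)} = \frac{1}{-10723 + \left(15658 + 16900\right)} = \frac{1}{-10723 + 32558} = \frac{1}{21835}$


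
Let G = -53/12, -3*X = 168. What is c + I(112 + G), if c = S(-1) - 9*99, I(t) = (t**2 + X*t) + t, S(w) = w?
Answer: 686173/144 ≈ 4765.1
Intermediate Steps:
X = -56 (X = -1/3*168 = -56)
G = -53/12 (G = -53*1/12 = -53/12 ≈ -4.4167)
I(t) = t**2 - 55*t (I(t) = (t**2 - 56*t) + t = t**2 - 55*t)
c = -892 (c = -1 - 9*99 = -1 - 891 = -892)
c + I(112 + G) = -892 + (112 - 53/12)*(-55 + (112 - 53/12)) = -892 + 1291*(-55 + 1291/12)/12 = -892 + (1291/12)*(631/12) = -892 + 814621/144 = 686173/144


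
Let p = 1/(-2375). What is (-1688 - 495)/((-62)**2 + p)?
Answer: -5184625/9129499 ≈ -0.56790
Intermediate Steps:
p = -1/2375 ≈ -0.00042105
(-1688 - 495)/((-62)**2 + p) = (-1688 - 495)/((-62)**2 - 1/2375) = -2183/(3844 - 1/2375) = -2183/9129499/2375 = -2183*2375/9129499 = -5184625/9129499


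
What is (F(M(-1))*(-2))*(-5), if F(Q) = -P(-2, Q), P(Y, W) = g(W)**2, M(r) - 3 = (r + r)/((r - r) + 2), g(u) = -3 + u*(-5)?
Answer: -1690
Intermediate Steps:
g(u) = -3 - 5*u
M(r) = 3 + r (M(r) = 3 + (r + r)/((r - r) + 2) = 3 + (2*r)/(0 + 2) = 3 + (2*r)/2 = 3 + (2*r)*(1/2) = 3 + r)
P(Y, W) = (-3 - 5*W)**2
F(Q) = -(3 + 5*Q)**2
(F(M(-1))*(-2))*(-5) = (-(3 + 5*(3 - 1))**2*(-2))*(-5) = (-(3 + 5*2)**2*(-2))*(-5) = (-(3 + 10)**2*(-2))*(-5) = (-1*13**2*(-2))*(-5) = (-1*169*(-2))*(-5) = -169*(-2)*(-5) = 338*(-5) = -1690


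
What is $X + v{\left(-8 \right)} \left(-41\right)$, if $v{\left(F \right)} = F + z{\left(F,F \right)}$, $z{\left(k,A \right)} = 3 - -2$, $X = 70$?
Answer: $193$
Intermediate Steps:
$z{\left(k,A \right)} = 5$ ($z{\left(k,A \right)} = 3 + 2 = 5$)
$v{\left(F \right)} = 5 + F$ ($v{\left(F \right)} = F + 5 = 5 + F$)
$X + v{\left(-8 \right)} \left(-41\right) = 70 + \left(5 - 8\right) \left(-41\right) = 70 - -123 = 70 + 123 = 193$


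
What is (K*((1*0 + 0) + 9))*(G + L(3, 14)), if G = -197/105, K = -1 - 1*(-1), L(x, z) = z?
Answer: 0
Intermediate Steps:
K = 0 (K = -1 + 1 = 0)
G = -197/105 (G = -197*1/105 = -197/105 ≈ -1.8762)
(K*((1*0 + 0) + 9))*(G + L(3, 14)) = (0*((1*0 + 0) + 9))*(-197/105 + 14) = (0*((0 + 0) + 9))*(1273/105) = (0*(0 + 9))*(1273/105) = (0*9)*(1273/105) = 0*(1273/105) = 0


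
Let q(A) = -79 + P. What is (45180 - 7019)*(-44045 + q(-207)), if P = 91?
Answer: -1680343313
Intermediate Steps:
q(A) = 12 (q(A) = -79 + 91 = 12)
(45180 - 7019)*(-44045 + q(-207)) = (45180 - 7019)*(-44045 + 12) = 38161*(-44033) = -1680343313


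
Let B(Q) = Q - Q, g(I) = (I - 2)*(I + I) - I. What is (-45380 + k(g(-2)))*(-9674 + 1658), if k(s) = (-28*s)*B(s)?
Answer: 363766080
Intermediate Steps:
g(I) = -I + 2*I*(-2 + I) (g(I) = (-2 + I)*(2*I) - I = 2*I*(-2 + I) - I = -I + 2*I*(-2 + I))
B(Q) = 0
k(s) = 0 (k(s) = -28*s*0 = 0)
(-45380 + k(g(-2)))*(-9674 + 1658) = (-45380 + 0)*(-9674 + 1658) = -45380*(-8016) = 363766080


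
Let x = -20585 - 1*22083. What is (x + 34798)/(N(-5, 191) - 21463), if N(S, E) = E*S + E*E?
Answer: -7870/14063 ≈ -0.55962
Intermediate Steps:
x = -42668 (x = -20585 - 22083 = -42668)
N(S, E) = E² + E*S (N(S, E) = E*S + E² = E² + E*S)
(x + 34798)/(N(-5, 191) - 21463) = (-42668 + 34798)/(191*(191 - 5) - 21463) = -7870/(191*186 - 21463) = -7870/(35526 - 21463) = -7870/14063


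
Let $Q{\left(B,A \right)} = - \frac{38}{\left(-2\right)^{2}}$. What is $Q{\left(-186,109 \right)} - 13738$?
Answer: $- \frac{27495}{2} \approx -13748.0$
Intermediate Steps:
$Q{\left(B,A \right)} = - \frac{19}{2}$ ($Q{\left(B,A \right)} = - \frac{38}{4} = \left(-38\right) \frac{1}{4} = - \frac{19}{2}$)
$Q{\left(-186,109 \right)} - 13738 = - \frac{19}{2} - 13738 = - \frac{27495}{2}$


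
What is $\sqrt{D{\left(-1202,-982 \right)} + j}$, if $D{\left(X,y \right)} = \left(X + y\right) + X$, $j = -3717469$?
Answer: $i \sqrt{3720855} \approx 1929.0 i$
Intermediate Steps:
$D{\left(X,y \right)} = y + 2 X$
$\sqrt{D{\left(-1202,-982 \right)} + j} = \sqrt{\left(-982 + 2 \left(-1202\right)\right) - 3717469} = \sqrt{\left(-982 - 2404\right) - 3717469} = \sqrt{-3386 - 3717469} = \sqrt{-3720855} = i \sqrt{3720855}$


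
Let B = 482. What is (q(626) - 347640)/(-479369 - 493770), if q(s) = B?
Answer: 347158/973139 ≈ 0.35674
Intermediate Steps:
q(s) = 482
(q(626) - 347640)/(-479369 - 493770) = (482 - 347640)/(-479369 - 493770) = -347158/(-973139) = -347158*(-1/973139) = 347158/973139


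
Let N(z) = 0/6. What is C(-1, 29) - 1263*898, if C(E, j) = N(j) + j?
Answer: -1134145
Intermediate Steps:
N(z) = 0 (N(z) = 0*(1/6) = 0)
C(E, j) = j (C(E, j) = 0 + j = j)
C(-1, 29) - 1263*898 = 29 - 1263*898 = 29 - 1134174 = -1134145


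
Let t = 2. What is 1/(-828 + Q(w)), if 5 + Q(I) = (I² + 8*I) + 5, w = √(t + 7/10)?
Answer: -9170/7566081 - 80*√30/22698243 ≈ -0.0012313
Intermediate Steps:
w = 3*√30/10 (w = √(2 + 7/10) = √(27/10) = 3*√30/10 ≈ 1.6432)
Q(I) = I² + 8*I (Q(I) = -5 + ((I² + 8*I) + 5) = -5 + (5 + I² + 8*I) = I² + 8*I)
1/(-828 + Q(w)) = 1/(-828 + (3*√30/10)*(8 + 3*√30/10)) = 1/(-828 + 3*√30*(8 + 3*√30/10)/10)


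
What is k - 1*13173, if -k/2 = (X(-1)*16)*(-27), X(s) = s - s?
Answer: -13173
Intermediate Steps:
X(s) = 0
k = 0 (k = -2*0*16*(-27) = -0*(-27) = -2*0 = 0)
k - 1*13173 = 0 - 1*13173 = 0 - 13173 = -13173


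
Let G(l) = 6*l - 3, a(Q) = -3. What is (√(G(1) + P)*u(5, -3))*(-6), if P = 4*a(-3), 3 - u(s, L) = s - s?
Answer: -54*I ≈ -54.0*I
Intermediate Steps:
u(s, L) = 3 (u(s, L) = 3 - (s - s) = 3 - 1*0 = 3 + 0 = 3)
P = -12 (P = 4*(-3) = -12)
G(l) = -3 + 6*l
(√(G(1) + P)*u(5, -3))*(-6) = (√((-3 + 6*1) - 12)*3)*(-6) = (√((-3 + 6) - 12)*3)*(-6) = (√(3 - 12)*3)*(-6) = (√(-9)*3)*(-6) = ((3*I)*3)*(-6) = (9*I)*(-6) = -54*I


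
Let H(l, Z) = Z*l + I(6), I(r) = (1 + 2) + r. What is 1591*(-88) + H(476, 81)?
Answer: -101443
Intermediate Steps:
I(r) = 3 + r
H(l, Z) = 9 + Z*l (H(l, Z) = Z*l + (3 + 6) = Z*l + 9 = 9 + Z*l)
1591*(-88) + H(476, 81) = 1591*(-88) + (9 + 81*476) = -140008 + (9 + 38556) = -140008 + 38565 = -101443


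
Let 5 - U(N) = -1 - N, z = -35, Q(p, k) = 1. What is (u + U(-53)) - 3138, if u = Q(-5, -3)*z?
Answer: -3220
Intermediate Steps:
U(N) = 6 + N (U(N) = 5 - (-1 - N) = 5 + (1 + N) = 6 + N)
u = -35 (u = 1*(-35) = -35)
(u + U(-53)) - 3138 = (-35 + (6 - 53)) - 3138 = (-35 - 47) - 3138 = -82 - 3138 = -3220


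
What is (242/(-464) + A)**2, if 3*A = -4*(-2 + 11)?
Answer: 8439025/53824 ≈ 156.79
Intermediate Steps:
A = -12 (A = (-4*(-2 + 11))/3 = (-4*9)/3 = (1/3)*(-36) = -12)
(242/(-464) + A)**2 = (242/(-464) - 12)**2 = (242*(-1/464) - 12)**2 = (-121/232 - 12)**2 = (-2905/232)**2 = 8439025/53824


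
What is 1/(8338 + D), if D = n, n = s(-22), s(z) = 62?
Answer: 1/8400 ≈ 0.00011905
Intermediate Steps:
n = 62
D = 62
1/(8338 + D) = 1/(8338 + 62) = 1/8400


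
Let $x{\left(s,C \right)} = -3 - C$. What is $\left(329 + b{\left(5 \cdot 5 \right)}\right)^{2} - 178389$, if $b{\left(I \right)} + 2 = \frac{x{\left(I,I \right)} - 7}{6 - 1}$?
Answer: $-75989$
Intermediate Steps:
$b{\left(I \right)} = -4 - \frac{I}{5}$ ($b{\left(I \right)} = -2 + \frac{\left(-3 - I\right) - 7}{6 - 1} = -2 + \frac{-10 - I}{5} = -2 + \left(-10 - I\right) \frac{1}{5} = -2 - \left(2 + \frac{I}{5}\right) = -4 - \frac{I}{5}$)
$\left(329 + b{\left(5 \cdot 5 \right)}\right)^{2} - 178389 = \left(329 - \left(4 + \frac{5 \cdot 5}{5}\right)\right)^{2} - 178389 = \left(329 - 9\right)^{2} - 178389 = 320^{2} - 178389 = 102400 - 178389 = -75989$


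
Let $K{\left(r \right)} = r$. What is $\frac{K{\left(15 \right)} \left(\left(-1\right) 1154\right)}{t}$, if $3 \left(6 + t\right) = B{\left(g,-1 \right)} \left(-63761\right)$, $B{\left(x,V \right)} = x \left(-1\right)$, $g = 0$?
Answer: $2885$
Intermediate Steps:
$B{\left(x,V \right)} = - x$
$t = -6$ ($t = -6 + \frac{\left(-1\right) 0 \left(-63761\right)}{3} = -6 + \frac{0 \left(-63761\right)}{3} = -6 + \frac{1}{3} \cdot 0 = -6 + 0 = -6$)
$\frac{K{\left(15 \right)} \left(\left(-1\right) 1154\right)}{t} = \frac{15 \left(\left(-1\right) 1154\right)}{-6} = 15 \left(-1154\right) \left(- \frac{1}{6}\right) = \left(-17310\right) \left(- \frac{1}{6}\right) = 2885$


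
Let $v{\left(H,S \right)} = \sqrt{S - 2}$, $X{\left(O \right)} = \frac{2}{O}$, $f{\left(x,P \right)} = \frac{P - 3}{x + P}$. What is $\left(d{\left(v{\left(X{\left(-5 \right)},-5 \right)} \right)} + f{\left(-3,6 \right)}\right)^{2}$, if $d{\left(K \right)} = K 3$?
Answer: $-62 + 6 i \sqrt{7} \approx -62.0 + 15.875 i$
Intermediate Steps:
$f{\left(x,P \right)} = \frac{-3 + P}{P + x}$
$v{\left(H,S \right)} = \sqrt{-2 + S}$
$d{\left(K \right)} = 3 K$
$\left(d{\left(v{\left(X{\left(-5 \right)},-5 \right)} \right)} + f{\left(-3,6 \right)}\right)^{2} = \left(3 \sqrt{-2 - 5} + \frac{-3 + 6}{6 - 3}\right)^{2} = \left(3 \sqrt{-7} + \frac{1}{3} \cdot 3\right)^{2} = \left(3 i \sqrt{7} + \frac{1}{3} \cdot 3\right)^{2} = \left(3 i \sqrt{7} + 1\right)^{2} = \left(1 + 3 i \sqrt{7}\right)^{2}$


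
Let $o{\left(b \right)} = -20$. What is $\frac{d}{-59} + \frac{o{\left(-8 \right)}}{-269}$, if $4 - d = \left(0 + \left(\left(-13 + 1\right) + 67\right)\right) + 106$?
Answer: $\frac{43413}{15871} \approx 2.7354$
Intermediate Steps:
$d = -157$ ($d = 4 - \left(\left(0 + \left(\left(-13 + 1\right) + 67\right)\right) + 106\right) = 4 - \left(\left(0 + \left(-12 + 67\right)\right) + 106\right) = 4 - \left(\left(0 + 55\right) + 106\right) = 4 - \left(55 + 106\right) = 4 - 161 = -157$)
$\frac{d}{-59} + \frac{o{\left(-8 \right)}}{-269} = - \frac{157}{-59} - \frac{20}{-269} = \left(-157\right) \left(- \frac{1}{59}\right) - - \frac{20}{269} = \frac{157}{59} + \frac{20}{269} = \frac{43413}{15871}$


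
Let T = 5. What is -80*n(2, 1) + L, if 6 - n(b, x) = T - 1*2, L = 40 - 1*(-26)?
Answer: -174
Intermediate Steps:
L = 66 (L = 40 + 26 = 66)
n(b, x) = 3 (n(b, x) = 6 - (5 - 1*2) = 6 - (5 - 2) = 6 - 1*3 = 6 - 3 = 3)
-80*n(2, 1) + L = -80*3 + 66 = -240 + 66 = -174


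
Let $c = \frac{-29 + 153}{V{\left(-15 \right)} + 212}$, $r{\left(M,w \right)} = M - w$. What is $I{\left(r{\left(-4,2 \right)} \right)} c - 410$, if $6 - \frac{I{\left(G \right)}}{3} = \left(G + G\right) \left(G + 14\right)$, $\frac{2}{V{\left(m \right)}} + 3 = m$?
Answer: $- \frac{440374}{1907} \approx -230.93$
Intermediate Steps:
$V{\left(m \right)} = \frac{2}{-3 + m}$
$I{\left(G \right)} = 18 - 6 G \left(14 + G\right)$ ($I{\left(G \right)} = 18 - 3 \left(G + G\right) \left(G + 14\right) = 18 - 3 \cdot 2 G \left(14 + G\right) = 18 - 6 G \left(14 + G\right)$)
$c = \frac{1116}{1907}$ ($c = \frac{-29 + 153}{\frac{2}{-3 - 15} + 212} = \frac{124}{\frac{2}{-18} + 212} = \frac{124}{2 \left(- \frac{1}{18}\right) + 212} = \frac{124}{- \frac{1}{9} + 212} = \frac{124}{\frac{1907}{9}} = 124 \cdot \frac{9}{1907} = \frac{1116}{1907} \approx 0.58521$)
$I{\left(r{\left(-4,2 \right)} \right)} c - 410 = \left(18 - 84 \left(-4 - 2\right) - 6 \left(-4 - 2\right)^{2}\right) \frac{1116}{1907} - 410 = \left(18 - -504 - 6 \left(-6\right)^{2}\right) \frac{1116}{1907} - 410 = \left(18 + 504 - 216\right) \frac{1116}{1907} - 410 = 306 \cdot \frac{1116}{1907} - 410 = \frac{341496}{1907} - 410 = - \frac{440374}{1907}$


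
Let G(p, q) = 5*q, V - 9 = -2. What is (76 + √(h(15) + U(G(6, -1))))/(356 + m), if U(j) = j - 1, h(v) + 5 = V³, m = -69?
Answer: 76/287 + 2*√83/287 ≈ 0.32830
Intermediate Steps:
V = 7 (V = 9 - 2 = 7)
h(v) = 338 (h(v) = -5 + 7³ = -5 + 343 = 338)
U(j) = -1 + j
(76 + √(h(15) + U(G(6, -1))))/(356 + m) = (76 + √(338 + (-1 + 5*(-1))))/(356 - 69) = (76 + √(338 + (-1 - 5)))/287 = (76 + √(338 - 6))*(1/287) = (76 + √332)*(1/287) = (76 + 2*√83)*(1/287) = 76/287 + 2*√83/287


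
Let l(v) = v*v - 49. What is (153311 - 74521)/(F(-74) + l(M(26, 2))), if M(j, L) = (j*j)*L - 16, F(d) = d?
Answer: 78790/1784773 ≈ 0.044146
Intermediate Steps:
M(j, L) = -16 + L*j² (M(j, L) = j²*L - 16 = L*j² - 16 = -16 + L*j²)
l(v) = -49 + v² (l(v) = v² - 49 = -49 + v²)
(153311 - 74521)/(F(-74) + l(M(26, 2))) = (153311 - 74521)/(-74 + (-49 + (-16 + 2*26²)²)) = 78790/(-74 + (-49 + (-16 + 2*676)²)) = 78790/(-74 + (-49 + (-16 + 1352)²)) = 78790/(-74 + (-49 + 1336²)) = 78790/(-74 + (-49 + 1784896)) = 78790/(-74 + 1784847) = 78790/1784773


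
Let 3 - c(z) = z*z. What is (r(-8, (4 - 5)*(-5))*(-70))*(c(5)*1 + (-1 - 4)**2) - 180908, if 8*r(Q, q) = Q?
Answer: -180698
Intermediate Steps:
r(Q, q) = Q/8
c(z) = 3 - z**2 (c(z) = 3 - z*z = 3 - z**2)
(r(-8, (4 - 5)*(-5))*(-70))*(c(5)*1 + (-1 - 4)**2) - 180908 = (((1/8)*(-8))*(-70))*((3 - 1*5**2)*1 + (-1 - 4)**2) - 180908 = (-1*(-70))*((3 - 1*25)*1 + (-5)**2) - 180908 = 70*((3 - 25)*1 + 25) - 180908 = 70*(-22*1 + 25) - 180908 = 70*(-22 + 25) - 180908 = 70*3 - 180908 = 210 - 180908 = -180698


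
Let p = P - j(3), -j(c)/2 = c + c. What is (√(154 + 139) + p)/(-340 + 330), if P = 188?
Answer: -20 - √293/10 ≈ -21.712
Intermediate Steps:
j(c) = -4*c (j(c) = -2*(c + c) = -4*c)
p = 200 (p = 188 - (-4)*3 = 188 - 1*(-12) = 188 + 12 = 200)
(√(154 + 139) + p)/(-340 + 330) = (√(154 + 139) + 200)/(-340 + 330) = (√293 + 200)/(-10) = (200 + √293)*(-⅒) = -20 - √293/10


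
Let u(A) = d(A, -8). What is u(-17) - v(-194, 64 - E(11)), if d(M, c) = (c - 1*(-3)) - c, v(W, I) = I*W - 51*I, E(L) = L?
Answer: 12988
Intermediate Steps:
v(W, I) = -51*I + I*W
d(M, c) = 3 (d(M, c) = (c + 3) - c = (3 + c) - c = 3)
u(A) = 3
u(-17) - v(-194, 64 - E(11)) = 3 - (64 - 1*11)*(-51 - 194) = 3 - (64 - 11)*(-245) = 3 - 53*(-245) = 3 - 1*(-12985) = 3 + 12985 = 12988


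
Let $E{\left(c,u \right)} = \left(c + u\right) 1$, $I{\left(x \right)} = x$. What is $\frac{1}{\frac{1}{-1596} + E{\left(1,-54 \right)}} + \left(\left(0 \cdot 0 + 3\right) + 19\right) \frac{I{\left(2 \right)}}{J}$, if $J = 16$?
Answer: $\frac{924095}{338356} \approx 2.7311$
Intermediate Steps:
$E{\left(c,u \right)} = c + u$
$\frac{1}{\frac{1}{-1596} + E{\left(1,-54 \right)}} + \left(\left(0 \cdot 0 + 3\right) + 19\right) \frac{I{\left(2 \right)}}{J} = \frac{1}{\frac{1}{-1596} + \left(1 - 54\right)} + \left(\left(0 \cdot 0 + 3\right) + 19\right) \frac{2}{16} = \frac{1}{- \frac{1}{1596} - 53} + \left(\left(0 + 3\right) + 19\right) 2 \cdot \frac{1}{16} = \frac{1}{- \frac{84589}{1596}} + \left(3 + 19\right) \frac{1}{8} = - \frac{1596}{84589} + 22 \cdot \frac{1}{8} = - \frac{1596}{84589} + \frac{11}{4} = \frac{924095}{338356}$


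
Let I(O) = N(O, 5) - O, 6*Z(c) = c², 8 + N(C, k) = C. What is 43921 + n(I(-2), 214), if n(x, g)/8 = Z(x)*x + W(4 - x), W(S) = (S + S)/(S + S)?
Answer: 129739/3 ≈ 43246.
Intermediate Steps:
N(C, k) = -8 + C
Z(c) = c²/6
I(O) = -8 (I(O) = (-8 + O) - O = -8)
W(S) = 1 (W(S) = (2*S)/((2*S)) = (2*S)*(1/(2*S)) = 1)
n(x, g) = 8 + 4*x³/3 (n(x, g) = 8*((x²/6)*x + 1) = 8*(x³/6 + 1) = 8*(1 + x³/6) = 8 + 4*x³/3)
43921 + n(I(-2), 214) = 43921 + (8 + (4/3)*(-8)³) = 43921 + (8 + (4/3)*(-512)) = 43921 + (8 - 2048/3) = 43921 - 2024/3 = 129739/3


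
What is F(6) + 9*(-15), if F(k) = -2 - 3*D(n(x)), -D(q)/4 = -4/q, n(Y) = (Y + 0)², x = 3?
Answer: -427/3 ≈ -142.33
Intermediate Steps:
n(Y) = Y²
D(q) = 16/q (D(q) = -(-16)/q = 16/q)
F(k) = -22/3 (F(k) = -2 - 48/(3²) = -2 - 48/9 = -2 - 3*16/9 = -2 - 16/3 = -22/3)
F(6) + 9*(-15) = -22/3 + 9*(-15) = -22/3 - 135 = -427/3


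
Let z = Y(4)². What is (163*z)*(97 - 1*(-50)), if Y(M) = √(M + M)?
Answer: 191688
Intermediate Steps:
Y(M) = √2*√M (Y(M) = √(2*M) = √2*√M)
z = 8 (z = (√2*√4)² = (√2*2)² = (2*√2)² = 8)
(163*z)*(97 - 1*(-50)) = (163*8)*(97 - 1*(-50)) = 1304*(97 + 50) = 1304*147 = 191688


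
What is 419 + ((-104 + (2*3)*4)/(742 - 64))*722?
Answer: 113161/339 ≈ 333.81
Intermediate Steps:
419 + ((-104 + (2*3)*4)/(742 - 64))*722 = 419 + ((-104 + 6*4)/678)*722 = 419 + ((-104 + 24)*(1/678))*722 = 419 - 80*1/678*722 = 419 - 40/339*722 = 419 - 28880/339 = 113161/339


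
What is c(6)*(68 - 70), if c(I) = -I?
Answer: 12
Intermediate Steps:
c(6)*(68 - 70) = (-1*6)*(68 - 70) = -6*(-2) = 12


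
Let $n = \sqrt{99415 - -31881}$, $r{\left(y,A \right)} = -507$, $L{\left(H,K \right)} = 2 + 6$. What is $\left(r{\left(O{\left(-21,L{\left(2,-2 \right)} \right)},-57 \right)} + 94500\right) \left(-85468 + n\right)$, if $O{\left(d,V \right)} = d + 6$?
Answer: $-8033393724 + 375972 \sqrt{8206} \approx -7.9993 \cdot 10^{9}$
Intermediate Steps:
$L{\left(H,K \right)} = 8$
$O{\left(d,V \right)} = 6 + d$
$n = 4 \sqrt{8206}$ ($n = \sqrt{99415 + \left(-228 + 32109\right)} = \sqrt{99415 + 31881} = \sqrt{131296} = 4 \sqrt{8206} \approx 362.35$)
$\left(r{\left(O{\left(-21,L{\left(2,-2 \right)} \right)},-57 \right)} + 94500\right) \left(-85468 + n\right) = \left(-507 + 94500\right) \left(-85468 + 4 \sqrt{8206}\right) = 93993 \left(-85468 + 4 \sqrt{8206}\right) = -8033393724 + 375972 \sqrt{8206}$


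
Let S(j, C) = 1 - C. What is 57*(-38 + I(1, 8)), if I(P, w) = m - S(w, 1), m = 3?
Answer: -1995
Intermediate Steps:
I(P, w) = 3 (I(P, w) = 3 - (1 - 1*1) = 3 - (1 - 1) = 3 - 1*0 = 3 + 0 = 3)
57*(-38 + I(1, 8)) = 57*(-38 + 3) = 57*(-35) = -1995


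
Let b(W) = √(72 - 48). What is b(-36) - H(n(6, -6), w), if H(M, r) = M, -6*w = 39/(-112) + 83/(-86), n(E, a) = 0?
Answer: 2*√6 ≈ 4.8990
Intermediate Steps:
w = 6325/28896 (w = -(39/(-112) + 83/(-86))/6 = -(39*(-1/112) + 83*(-1/86))/6 = -(-39/112 - 83/86)/6 = -⅙*(-6325/4816) = 6325/28896 ≈ 0.21889)
b(W) = 2*√6 (b(W) = √24 = 2*√6)
b(-36) - H(n(6, -6), w) = 2*√6 - 1*0 = 2*√6 + 0 = 2*√6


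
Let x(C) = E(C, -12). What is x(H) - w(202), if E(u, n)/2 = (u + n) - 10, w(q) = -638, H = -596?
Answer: -598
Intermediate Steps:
E(u, n) = -20 + 2*n + 2*u (E(u, n) = 2*((u + n) - 10) = 2*((n + u) - 10) = 2*(-10 + n + u) = -20 + 2*n + 2*u)
x(C) = -44 + 2*C (x(C) = -20 + 2*(-12) + 2*C = -20 - 24 + 2*C = -44 + 2*C)
x(H) - w(202) = (-44 + 2*(-596)) - 1*(-638) = (-44 - 1192) + 638 = -1236 + 638 = -598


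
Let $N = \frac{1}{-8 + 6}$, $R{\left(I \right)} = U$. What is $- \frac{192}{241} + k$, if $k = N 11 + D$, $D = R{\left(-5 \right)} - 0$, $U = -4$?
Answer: $- \frac{4963}{482} \approx -10.297$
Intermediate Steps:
$R{\left(I \right)} = -4$
$D = -4$ ($D = -4 - 0 = -4 + 0 = -4$)
$N = - \frac{1}{2}$ ($N = \frac{1}{-2} = - \frac{1}{2} \approx -0.5$)
$k = - \frac{19}{2}$ ($k = \left(- \frac{1}{2}\right) 11 - 4 = - \frac{11}{2} - 4 = - \frac{19}{2} \approx -9.5$)
$- \frac{192}{241} + k = - \frac{192}{241} - \frac{19}{2} = - \frac{4963}{482}$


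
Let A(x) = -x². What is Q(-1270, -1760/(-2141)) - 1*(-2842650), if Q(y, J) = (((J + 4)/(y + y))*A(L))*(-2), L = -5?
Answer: 772936407740/271907 ≈ 2.8426e+6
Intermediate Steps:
Q(y, J) = 25*(4 + J)/y (Q(y, J) = (((J + 4)/(y + y))*(-1*(-5)²))*(-2) = (((4 + J)/((2*y)))*(-1*25))*(-2) = (((4 + J)*(1/(2*y)))*(-25))*(-2) = (((4 + J)/(2*y))*(-25))*(-2) = -25*(4 + J)/(2*y)*(-2) = 25*(4 + J)/y)
Q(-1270, -1760/(-2141)) - 1*(-2842650) = 25*(4 - 1760/(-2141))/(-1270) - 1*(-2842650) = 25*(-1/1270)*(4 - 1760*(-1/2141)) + 2842650 = 25*(-1/1270)*(4 + 1760/2141) + 2842650 = 25*(-1/1270)*(10324/2141) + 2842650 = -25810/271907 + 2842650 = 772936407740/271907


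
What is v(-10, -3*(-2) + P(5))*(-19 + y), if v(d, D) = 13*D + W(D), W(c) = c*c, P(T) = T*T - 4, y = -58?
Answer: -83160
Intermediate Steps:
P(T) = -4 + T**2 (P(T) = T**2 - 4 = -4 + T**2)
W(c) = c**2
v(d, D) = D**2 + 13*D (v(d, D) = 13*D + D**2 = D**2 + 13*D)
v(-10, -3*(-2) + P(5))*(-19 + y) = ((-3*(-2) + (-4 + 5**2))*(13 + (-3*(-2) + (-4 + 5**2))))*(-19 - 58) = ((6 + (-4 + 25))*(13 + (6 + (-4 + 25))))*(-77) = ((6 + 21)*(13 + (6 + 21)))*(-77) = (27*(13 + 27))*(-77) = (27*40)*(-77) = 1080*(-77) = -83160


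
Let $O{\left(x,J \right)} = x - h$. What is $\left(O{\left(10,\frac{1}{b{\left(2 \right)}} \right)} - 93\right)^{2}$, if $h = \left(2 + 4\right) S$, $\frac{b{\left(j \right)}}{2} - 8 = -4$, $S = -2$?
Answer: $5041$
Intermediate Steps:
$b{\left(j \right)} = 8$ ($b{\left(j \right)} = 16 + 2 \left(-4\right) = 16 - 8 = 8$)
$h = -12$ ($h = \left(2 + 4\right) \left(-2\right) = 6 \left(-2\right) = -12$)
$O{\left(x,J \right)} = 12 + x$ ($O{\left(x,J \right)} = x - -12 = x + 12 = 12 + x$)
$\left(O{\left(10,\frac{1}{b{\left(2 \right)}} \right)} - 93\right)^{2} = \left(\left(12 + 10\right) - 93\right)^{2} = \left(22 - 93\right)^{2} = \left(-71\right)^{2} = 5041$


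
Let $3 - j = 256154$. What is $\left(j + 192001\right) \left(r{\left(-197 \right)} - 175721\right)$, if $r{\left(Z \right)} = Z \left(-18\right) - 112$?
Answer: $11052211050$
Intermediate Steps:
$r{\left(Z \right)} = -112 - 18 Z$ ($r{\left(Z \right)} = - 18 Z - 112 = -112 - 18 Z$)
$j = -256151$ ($j = 3 - 256154 = -256151$)
$\left(j + 192001\right) \left(r{\left(-197 \right)} - 175721\right) = \left(-256151 + 192001\right) \left(\left(-112 - -3546\right) - 175721\right) = - 64150 \left(\left(-112 + 3546\right) - 175721\right) = - 64150 \left(3434 - 175721\right) = \left(-64150\right) \left(-172287\right) = 11052211050$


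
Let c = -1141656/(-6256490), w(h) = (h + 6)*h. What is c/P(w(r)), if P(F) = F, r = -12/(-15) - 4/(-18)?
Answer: 57796335/2273608466 ≈ 0.025421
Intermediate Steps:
r = 46/45 (r = -12*(-1/15) - 4*(-1/18) = 4/5 + 2/9 = 46/45 ≈ 1.0222)
w(h) = h*(6 + h) (w(h) = (6 + h)*h = h*(6 + h))
c = 570828/3128245 (c = -1141656*(-1/6256490) = 570828/3128245 ≈ 0.18248)
c/P(w(r)) = 570828/(3128245*((46*(6 + 46/45)/45))) = 570828/(3128245*(((46/45)*(316/45)))) = 570828/(3128245*(14536/2025)) = (570828/3128245)*(2025/14536) = 57796335/2273608466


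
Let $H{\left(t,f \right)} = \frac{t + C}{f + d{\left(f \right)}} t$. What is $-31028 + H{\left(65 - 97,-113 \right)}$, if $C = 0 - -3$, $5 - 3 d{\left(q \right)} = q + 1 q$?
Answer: $- \frac{279484}{9} \approx -31054.0$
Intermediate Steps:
$d{\left(q \right)} = \frac{5}{3} - \frac{2 q}{3}$ ($d{\left(q \right)} = \frac{5}{3} - \frac{q + 1 q}{3} = \frac{5}{3} - \frac{q + q}{3} = \frac{5}{3} - \frac{2 q}{3}$)
$C = 3$ ($C = 0 + 3 = 3$)
$H{\left(t,f \right)} = \frac{t \left(3 + t\right)}{\frac{5}{3} + \frac{f}{3}}$ ($H{\left(t,f \right)} = \frac{t + 3}{f - \left(- \frac{5}{3} + \frac{2 f}{3}\right)} t = \frac{3 + t}{\frac{5}{3} + \frac{f}{3}} t = \frac{t \left(3 + t\right)}{\frac{5}{3} + \frac{f}{3}}$)
$-31028 + H{\left(65 - 97,-113 \right)} = -31028 + \frac{3 \left(65 - 97\right) \left(3 + \left(65 - 97\right)\right)}{5 - 113} = -31028 + \frac{3 \left(65 - 97\right) \left(3 + \left(65 - 97\right)\right)}{-108} = -31028 + 3 \left(-32\right) \left(- \frac{1}{108}\right) \left(3 - 32\right) = -31028 + 3 \left(-32\right) \left(- \frac{1}{108}\right) \left(-29\right) = -31028 - \frac{232}{9} = - \frac{279484}{9}$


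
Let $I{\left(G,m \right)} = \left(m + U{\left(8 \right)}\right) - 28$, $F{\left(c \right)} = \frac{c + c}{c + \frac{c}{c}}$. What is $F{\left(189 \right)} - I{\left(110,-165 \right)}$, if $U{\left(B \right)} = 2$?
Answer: $\frac{18334}{95} \approx 192.99$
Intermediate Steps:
$F{\left(c \right)} = \frac{2 c}{1 + c}$ ($F{\left(c \right)} = \frac{2 c}{c + 1} = \frac{2 c}{1 + c}$)
$I{\left(G,m \right)} = -26 + m$ ($I{\left(G,m \right)} = \left(m + 2\right) - 28 = \left(2 + m\right) - 28 = -26 + m$)
$F{\left(189 \right)} - I{\left(110,-165 \right)} = 2 \cdot 189 \frac{1}{1 + 189} - \left(-26 - 165\right) = 2 \cdot 189 \cdot \frac{1}{190} - -191 = 2 \cdot 189 \cdot \frac{1}{190} + 191 = \frac{189}{95} + 191 = \frac{18334}{95}$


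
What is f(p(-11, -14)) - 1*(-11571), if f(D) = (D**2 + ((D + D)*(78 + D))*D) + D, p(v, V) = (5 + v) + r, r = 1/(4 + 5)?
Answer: 12102329/729 ≈ 16601.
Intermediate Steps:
r = 1/9 ≈ 0.11111
p(v, V) = 46/9 + v (p(v, V) = (5 + v) + 1/9 = 46/9 + v)
f(D) = D + D**2 + 2*D**2*(78 + D) (f(D) = (D**2 + ((2*D)*(78 + D))*D) + D = (D**2 + (2*D*(78 + D))*D) + D = (D**2 + 2*D**2*(78 + D)) + D = D + D**2 + 2*D**2*(78 + D))
f(p(-11, -14)) - 1*(-11571) = (46/9 - 11)*(1 + 2*(46/9 - 11)**2 + 157*(46/9 - 11)) - 1*(-11571) = -53*(1 + 2*(-53/9)**2 + 157*(-53/9))/9 + 11571 = -53*(1 + 2*(2809/81) - 8321/9)/9 + 11571 = -53*(1 + 5618/81 - 8321/9)/9 + 11571 = -53/9*(-69190/81) + 11571 = 3667070/729 + 11571 = 12102329/729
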